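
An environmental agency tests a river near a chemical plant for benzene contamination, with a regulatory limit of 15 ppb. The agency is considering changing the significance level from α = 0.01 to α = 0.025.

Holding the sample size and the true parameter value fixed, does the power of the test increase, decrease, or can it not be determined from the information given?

It increases.

Relaxing α lowers the evidence threshold; under Ha, outcomes that previously fell short now trigger rejection.
Since power = 1 − β and β decreases, power increases.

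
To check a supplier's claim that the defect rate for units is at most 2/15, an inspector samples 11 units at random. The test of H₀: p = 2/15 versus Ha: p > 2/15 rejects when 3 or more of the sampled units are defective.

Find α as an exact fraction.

The significance level is the probability, assuming p = 2/15, of seeing 3 or more defectives in 11 draws.
α = 1 − P(K ≤ 2) = 1 − 10604499373/12814453125 = 2209953752/12814453125.

2209953752/12814453125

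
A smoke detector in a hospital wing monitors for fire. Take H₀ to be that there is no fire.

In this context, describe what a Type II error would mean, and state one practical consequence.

A Type II error would mean concluding that there is no fire (or at least failing to establish that there is a fire) when in fact there is a fire. Consequence: a real fire goes undetected.

A Type II error is failing to reject H₀ when H₀ is false.
Here that means remaining silent when actually there is a fire.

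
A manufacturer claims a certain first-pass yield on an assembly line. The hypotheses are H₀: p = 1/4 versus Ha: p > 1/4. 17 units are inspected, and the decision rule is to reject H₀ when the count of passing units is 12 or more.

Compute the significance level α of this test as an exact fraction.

α = P(reject H₀ | H₀ true) = P(S ≥ 12 | p = 1/4), with S ~ Binomial(17, 1/4).
Summing C(17,j)(1/4)^j(3/4)^{17−j} for j = 12,…,17 gives 429025/4294967296.

429025/4294967296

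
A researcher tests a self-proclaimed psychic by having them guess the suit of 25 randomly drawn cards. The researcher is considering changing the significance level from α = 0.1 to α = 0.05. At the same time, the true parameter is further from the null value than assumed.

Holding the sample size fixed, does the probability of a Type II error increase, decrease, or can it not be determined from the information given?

The first change alone would make β increase; the second alone would make β decrease. Which effect dominates depends on the magnitudes, which are not given.

Cannot be determined from the information given.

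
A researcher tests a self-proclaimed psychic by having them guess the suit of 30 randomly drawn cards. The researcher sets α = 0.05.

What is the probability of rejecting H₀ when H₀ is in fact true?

The significance level α is, by definition, the probability of a Type I error — P(reject H₀ | H₀ true).

0.05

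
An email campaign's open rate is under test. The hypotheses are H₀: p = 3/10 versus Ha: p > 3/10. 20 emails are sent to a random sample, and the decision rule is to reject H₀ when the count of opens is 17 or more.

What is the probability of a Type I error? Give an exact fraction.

54269474678631/100000000000000000000

Under H₀, X ~ Binomial(20, 3/10), and α = P(X ≥ 17).
Adding the binomial terms for j = 17 through 20 with p = 3/10 yields 54269474678631/100000000000000000000.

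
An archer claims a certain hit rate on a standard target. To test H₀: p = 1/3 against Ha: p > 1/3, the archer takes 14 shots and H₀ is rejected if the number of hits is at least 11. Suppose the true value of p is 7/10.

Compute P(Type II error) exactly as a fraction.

Under the alternative p = 7/10, K ~ Binomial(14, 7/10); β is the probability the test does not reject, P(K < 11).
Adding the binomial probabilities P(K=0)+…+P(K=10) at p = 7/10 gives 32241628521117/50000000000000.

32241628521117/50000000000000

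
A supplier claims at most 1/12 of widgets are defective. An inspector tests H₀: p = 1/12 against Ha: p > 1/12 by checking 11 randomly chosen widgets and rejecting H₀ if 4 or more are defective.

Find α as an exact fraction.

α = P(reject H₀ | H₀ true) = P(Y ≥ 4 | p = 1/12), Y ~ Binomial(11, 1/12).
α = 1 − P(Y ≤ 3) = 1 − 30653319983/30958682112 = 305362129/30958682112.

305362129/30958682112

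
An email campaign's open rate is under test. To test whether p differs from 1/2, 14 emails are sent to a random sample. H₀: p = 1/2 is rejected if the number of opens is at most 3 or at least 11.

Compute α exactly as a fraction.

α = P(K ≤ 3 or K ≥ 11 | p = 1/2), K ~ Binomial(14, 1/2).
The two tails are symmetric, so α = 2·(1 + 14 + 91 + 364)/2^14 = 940/16384 = 235/4096.

235/4096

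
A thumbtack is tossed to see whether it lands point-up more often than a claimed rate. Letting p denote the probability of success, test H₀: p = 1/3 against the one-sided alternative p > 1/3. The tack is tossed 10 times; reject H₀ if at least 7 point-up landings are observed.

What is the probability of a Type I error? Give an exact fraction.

The Type I error probability is α = P(K ≥ 7) computed under H₀, where K ~ Binomial(10, 1/3).
Adding the binomial terms for j = 7 through 10 with p = 1/3 yields 43/2187.

43/2187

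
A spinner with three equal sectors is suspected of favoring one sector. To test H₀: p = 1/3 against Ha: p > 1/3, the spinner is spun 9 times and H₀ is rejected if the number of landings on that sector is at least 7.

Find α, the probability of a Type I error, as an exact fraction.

The Type I error probability is α = P(X ≥ 7) computed under H₀, where X ~ Binomial(9, 1/3).
Summing C(9,j)(1/3)^j(2/3)^{9−j} for j = 7,…,9 gives 163/19683.

163/19683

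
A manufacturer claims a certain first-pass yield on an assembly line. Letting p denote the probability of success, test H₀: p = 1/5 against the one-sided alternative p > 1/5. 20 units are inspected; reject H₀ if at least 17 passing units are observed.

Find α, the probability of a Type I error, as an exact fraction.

76081/95367431640625

α = P(reject H₀ | H₀ true) = P(Y ≥ 17 | p = 1/5), with Y ~ Binomial(20, 1/5).
Adding the binomial terms for j = 17 through 20 with p = 1/5 yields 76081/95367431640625.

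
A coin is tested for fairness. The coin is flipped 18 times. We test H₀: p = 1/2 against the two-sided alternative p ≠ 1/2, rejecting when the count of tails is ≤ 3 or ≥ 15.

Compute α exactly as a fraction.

α = P(X ≤ 3 or X ≥ 15 | p = 1/2), X ~ Binomial(18, 1/2).
By symmetry, α = 2·P(X ≤ 3) = 2·(1 + 18 + 153 + 816)/262144 = 1976/262144 = 247/32768.

247/32768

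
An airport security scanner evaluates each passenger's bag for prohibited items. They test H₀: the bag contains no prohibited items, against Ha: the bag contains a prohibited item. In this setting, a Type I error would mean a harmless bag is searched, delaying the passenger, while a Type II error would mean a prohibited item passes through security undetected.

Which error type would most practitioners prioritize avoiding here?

The Type II consequence (a prohibited item passes through security undetected) is more severe than the Type I consequence (a harmless bag is searched, delaying the passenger).

Type II error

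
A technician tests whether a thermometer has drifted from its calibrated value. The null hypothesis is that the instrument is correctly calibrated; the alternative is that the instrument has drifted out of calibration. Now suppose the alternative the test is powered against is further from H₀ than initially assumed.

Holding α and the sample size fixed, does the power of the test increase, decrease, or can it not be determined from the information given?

The further the true parameter sits from the null value, the more of the Ha sampling distribution falls in the rejection region.
Since power = 1 − β and β decreases, power increases.

It increases.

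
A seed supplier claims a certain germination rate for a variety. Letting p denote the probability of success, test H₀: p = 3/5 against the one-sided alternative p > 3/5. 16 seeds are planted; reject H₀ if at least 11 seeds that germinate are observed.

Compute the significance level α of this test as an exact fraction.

50177064897/152587890625

Under H₀, K ~ Binomial(16, 3/5), and α = P(K ≥ 11).
Summing C(16,j)(3/5)^j(2/5)^{16−j} for j = 11,…,16 gives 50177064897/152587890625.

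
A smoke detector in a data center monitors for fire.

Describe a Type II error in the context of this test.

A Type II error would mean concluding that there is no fire (or at least failing to establish that there is a fire) when in fact there is a fire.

With the conventional null hypothesis that there is no fire:
A Type II error is failing to reject H₀ when H₀ is false.
Here that means remaining silent when actually there is a fire.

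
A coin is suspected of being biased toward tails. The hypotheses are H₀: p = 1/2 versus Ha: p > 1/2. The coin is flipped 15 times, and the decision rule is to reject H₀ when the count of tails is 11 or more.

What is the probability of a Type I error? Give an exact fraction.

The Type I error probability is α = P(K ≥ 11) computed under H₀, where K ~ Binomial(15, 1/2).
That's C(15,11) + C(15,12) + C(15,13) + C(15,14) + C(15,15) over 2^15, i.e. (1365 + 455 + 105 + 15 + 1)/32768 = 1941/32768.

1941/32768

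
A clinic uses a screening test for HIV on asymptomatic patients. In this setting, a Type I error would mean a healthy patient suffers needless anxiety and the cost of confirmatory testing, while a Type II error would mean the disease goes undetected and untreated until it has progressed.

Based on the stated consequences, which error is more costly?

The Type II consequence (the disease goes undetected and untreated until it has progressed) is more severe than the Type I consequence (a healthy patient suffers needless anxiety and the cost of confirmatory testing).

Type II error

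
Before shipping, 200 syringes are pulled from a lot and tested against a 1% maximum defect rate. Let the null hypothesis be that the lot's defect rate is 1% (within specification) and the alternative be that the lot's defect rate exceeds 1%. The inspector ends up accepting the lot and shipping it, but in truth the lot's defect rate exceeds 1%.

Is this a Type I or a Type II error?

'Accepting the lot and shipping it' corresponds to failing to reject H₀.
H₀ was not rejected but H₀ is false — a Type II error (false negative).

Type II error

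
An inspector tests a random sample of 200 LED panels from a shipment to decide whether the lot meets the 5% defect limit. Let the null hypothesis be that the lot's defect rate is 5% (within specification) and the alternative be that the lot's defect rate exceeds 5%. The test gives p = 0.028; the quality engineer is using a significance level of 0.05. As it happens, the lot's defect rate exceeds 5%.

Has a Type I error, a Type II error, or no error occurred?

Neither — the decision is correct.

Since p = 0.028 < α = 0.05, H₀ is rejected.
H₀ is false (actually the lot's defect rate exceeds 5%).
The decision matches the true state — no error.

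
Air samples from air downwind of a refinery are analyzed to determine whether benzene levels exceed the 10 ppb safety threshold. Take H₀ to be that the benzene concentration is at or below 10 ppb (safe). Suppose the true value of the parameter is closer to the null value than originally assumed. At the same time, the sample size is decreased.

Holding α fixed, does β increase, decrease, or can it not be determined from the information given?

When the true parameter is near the null value, the test has a harder time distinguishing Ha from H₀. A smaller sample increases the standard error, so the sampling distributions under H₀ and Ha overlap more. Both changes push β in the same direction.

It increases.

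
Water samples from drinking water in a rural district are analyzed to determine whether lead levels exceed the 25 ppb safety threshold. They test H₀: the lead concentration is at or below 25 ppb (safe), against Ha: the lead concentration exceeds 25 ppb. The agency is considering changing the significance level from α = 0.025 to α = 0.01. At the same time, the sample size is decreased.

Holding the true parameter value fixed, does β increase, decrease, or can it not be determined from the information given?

It increases.

A smaller α moves the rejection region further into the tail. With the alternative true, more outcomes now fall outside the rejection region, so failing to reject becomes more likely. With less data the test statistic is noisier; under Ha, more outcomes land inside the acceptance region. Both changes push β in the same direction.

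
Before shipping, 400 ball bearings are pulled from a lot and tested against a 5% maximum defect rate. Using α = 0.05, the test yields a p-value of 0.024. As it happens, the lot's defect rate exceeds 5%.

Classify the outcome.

Neither — the decision is correct.

The conventional null hypothesis is that the lot's defect rate is 5% (within specification).
Since p = 0.024 < α = 0.05, H₀ is rejected.
H₀ is false (actually the lot's defect rate exceeds 5%).
The decision matches the true state — no error.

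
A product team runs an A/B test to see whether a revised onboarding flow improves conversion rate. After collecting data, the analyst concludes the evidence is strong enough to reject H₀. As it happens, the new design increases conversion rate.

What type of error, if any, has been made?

The conventional null hypothesis here is that the new design has no effect on conversion rate.
The test rejected a false H₀ — the decision matches the true state.

No error — this is a correct decision.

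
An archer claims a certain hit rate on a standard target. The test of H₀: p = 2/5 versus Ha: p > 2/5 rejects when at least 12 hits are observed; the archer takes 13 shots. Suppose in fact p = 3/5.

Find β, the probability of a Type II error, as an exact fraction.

β = P(fail to reject H₀ | Ha true) = P(X ≤ 11 | p = 3/5), X ~ Binomial(13, 3/5).
Adding the binomial probabilities P(X=0)+…+P(X=11) at p = 3/5 gives 1205291336/1220703125.

1205291336/1220703125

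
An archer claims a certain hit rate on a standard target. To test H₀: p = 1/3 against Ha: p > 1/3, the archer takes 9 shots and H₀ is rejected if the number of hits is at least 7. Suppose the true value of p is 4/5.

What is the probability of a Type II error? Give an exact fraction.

511333/1953125

A Type II error is failing to reject when Ha holds: with p = 4/5, β = P(S ≤ 6).
Equivalently, β = 1 − P(S ≥ 7) = 511333/1953125.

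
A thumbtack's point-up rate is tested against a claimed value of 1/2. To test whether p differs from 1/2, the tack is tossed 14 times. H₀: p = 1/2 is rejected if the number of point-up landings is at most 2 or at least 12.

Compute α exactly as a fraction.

The significance level is the null-hypothesis probability of the rejection region {≤2} ∪ {≥12}.
The two tails are symmetric, so α = 2·(1 + 14 + 91)/2^14 = 212/16384 = 53/4096.

53/4096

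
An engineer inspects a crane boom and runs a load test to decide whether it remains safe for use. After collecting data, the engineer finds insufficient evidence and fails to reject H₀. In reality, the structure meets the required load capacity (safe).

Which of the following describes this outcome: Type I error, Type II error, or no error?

No error — this is a correct decision.

The conventional null hypothesis here is that the structure meets the required load capacity (safe).
The test retained a true H₀ — the decision matches the true state.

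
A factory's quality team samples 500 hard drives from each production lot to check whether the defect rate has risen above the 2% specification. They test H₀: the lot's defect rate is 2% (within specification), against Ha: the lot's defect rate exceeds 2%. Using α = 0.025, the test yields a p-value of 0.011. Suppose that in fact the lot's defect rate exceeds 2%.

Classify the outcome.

Neither — the decision is correct.

Since p = 0.011 < α = 0.025, H₀ is rejected.
H₀ is false (actually the lot's defect rate exceeds 2%).
The decision matches the true state — no error.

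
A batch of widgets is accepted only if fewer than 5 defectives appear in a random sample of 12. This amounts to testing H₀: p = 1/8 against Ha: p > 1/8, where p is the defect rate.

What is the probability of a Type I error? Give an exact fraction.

387766075/34359738368

The significance level is the probability, assuming p = 1/8, of seeing 5 or more defectives in 12 draws.
α = 1 − P(K ≤ 4) = 1 − 33971972293/34359738368 = 387766075/34359738368.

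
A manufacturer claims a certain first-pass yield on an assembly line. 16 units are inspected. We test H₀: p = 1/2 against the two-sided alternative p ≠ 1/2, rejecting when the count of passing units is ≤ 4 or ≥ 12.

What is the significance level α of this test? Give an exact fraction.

2517/32768

Under H₀, K ~ Binomial(16, 1/2); α is the probability of landing in either tail, P(K ≤ 4) + P(K ≥ 12).
Each tail has probability (1 + 16 + 120 + 560 + 1820)/65536; doubling gives α = 5034/65536 = 2517/32768.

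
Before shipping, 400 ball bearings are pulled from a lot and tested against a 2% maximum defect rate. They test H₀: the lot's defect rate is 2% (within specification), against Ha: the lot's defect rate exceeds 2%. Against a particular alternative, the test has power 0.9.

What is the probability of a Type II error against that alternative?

0.1

Power = 1 − β, so β = 1 − 0.9 = 0.1.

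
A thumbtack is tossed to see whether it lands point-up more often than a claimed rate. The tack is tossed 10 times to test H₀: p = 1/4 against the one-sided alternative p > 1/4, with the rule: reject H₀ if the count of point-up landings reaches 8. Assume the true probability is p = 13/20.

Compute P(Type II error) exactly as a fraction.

β = P(fail to reject H₀ | Ha true) = P(Y ≤ 7 | p = 13/20), Y ~ Binomial(10, 13/20).
Equivalently, β = 1 − P(Y ≥ 8) = 1890285078059/2560000000000.

1890285078059/2560000000000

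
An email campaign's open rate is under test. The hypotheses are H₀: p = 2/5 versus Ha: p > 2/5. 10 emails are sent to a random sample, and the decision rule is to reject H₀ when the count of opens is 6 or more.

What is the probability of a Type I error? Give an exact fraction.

1623424/9765625

The Type I error probability is α = P(X ≥ 6) computed under H₀, where X ~ Binomial(10, 2/5).
P(X ≥ 6) = Σ_{j=6}^{10} C(10,j)·(2/5)^j·(3/5)^{10-j} = 1623424/9765625.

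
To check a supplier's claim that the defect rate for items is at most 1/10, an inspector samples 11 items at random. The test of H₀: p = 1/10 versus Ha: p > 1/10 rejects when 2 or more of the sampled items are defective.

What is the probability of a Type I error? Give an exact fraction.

The significance level is the probability, assuming p = 1/10, of seeing 2 or more defectives in 11 draws.
α = 1 − P(X ≤ 1) = 1 − 3486784401/5000000000 = 1513215599/5000000000.

1513215599/5000000000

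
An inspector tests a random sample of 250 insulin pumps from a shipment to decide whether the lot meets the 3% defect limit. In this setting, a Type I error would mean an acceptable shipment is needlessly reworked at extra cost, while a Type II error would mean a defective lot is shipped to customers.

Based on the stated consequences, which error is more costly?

The Type II consequence (a defective lot is shipped to customers) is more severe than the Type I consequence (an acceptable shipment is needlessly reworked at extra cost).

Type II error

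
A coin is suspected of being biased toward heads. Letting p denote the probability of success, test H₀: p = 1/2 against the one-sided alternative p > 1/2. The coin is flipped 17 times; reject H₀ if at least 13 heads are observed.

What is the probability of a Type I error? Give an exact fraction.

1607/65536

The Type I error probability is α = P(X ≥ 13) computed under H₀, where X ~ Binomial(17, 1/2).
Summing the upper tail: (2380 + 680 + 136 + 17 + 1) / 2^17 = 3214/131072 = 1607/65536.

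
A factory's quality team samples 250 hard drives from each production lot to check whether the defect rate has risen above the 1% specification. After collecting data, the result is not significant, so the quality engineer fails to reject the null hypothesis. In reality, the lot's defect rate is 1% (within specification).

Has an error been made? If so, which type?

Neither — the decision is correct.

The conventional null hypothesis here is that the lot's defect rate is 1% (within specification).
The test retained a true H₀ — the decision matches the true state.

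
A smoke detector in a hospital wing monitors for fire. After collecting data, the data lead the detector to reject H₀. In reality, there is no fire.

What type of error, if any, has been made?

The conventional null hypothesis here is that there is no fire.
H₀ was rejected, but H₀ is actually true.
Rejecting a true null hypothesis is a Type I error (false positive).

Type I error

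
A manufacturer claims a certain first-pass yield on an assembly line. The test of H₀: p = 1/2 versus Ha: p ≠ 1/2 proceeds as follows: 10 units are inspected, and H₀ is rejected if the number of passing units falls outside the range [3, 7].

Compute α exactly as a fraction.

The significance level is the null-hypothesis probability of the rejection region {≤2} ∪ {≥8}.
By symmetry, α = 2·P(K ≤ 2) = 2·(1 + 10 + 45)/1024 = 112/1024 = 7/64.

7/64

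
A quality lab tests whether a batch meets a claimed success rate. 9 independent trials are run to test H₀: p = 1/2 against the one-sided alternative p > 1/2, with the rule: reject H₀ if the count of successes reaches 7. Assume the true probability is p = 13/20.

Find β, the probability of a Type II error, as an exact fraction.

5301813769/8000000000

β = P(fail to reject H₀ | Ha true) = P(K ≤ 6 | p = 13/20), K ~ Binomial(9, 13/20).
Adding the binomial probabilities P(K=0)+…+P(K=6) at p = 13/20 gives 5301813769/8000000000.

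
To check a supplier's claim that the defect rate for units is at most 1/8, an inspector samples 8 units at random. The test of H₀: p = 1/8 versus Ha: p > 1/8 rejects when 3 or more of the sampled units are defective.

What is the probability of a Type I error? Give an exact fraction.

The significance level is the probability, assuming p = 1/8, of seeing 3 or more defectives in 8 draws.
α = 1 − P(Y ≤ 2) = 1 − 15647317/16777216 = 1129899/16777216.

1129899/16777216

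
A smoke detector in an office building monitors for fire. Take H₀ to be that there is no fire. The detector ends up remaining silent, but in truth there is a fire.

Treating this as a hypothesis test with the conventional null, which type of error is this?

'Remaining silent' corresponds to failing to reject H₀.
H₀ was not rejected but H₀ is false — a Type II error (false negative).

Type II error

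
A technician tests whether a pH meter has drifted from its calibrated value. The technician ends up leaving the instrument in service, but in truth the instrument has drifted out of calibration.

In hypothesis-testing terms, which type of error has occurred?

The null hypothesis here is that the instrument is correctly calibrated.
'Leaving the instrument in service' corresponds to failing to reject H₀.
H₀ was not rejected but H₀ is false — a Type II error (false negative).

Type II error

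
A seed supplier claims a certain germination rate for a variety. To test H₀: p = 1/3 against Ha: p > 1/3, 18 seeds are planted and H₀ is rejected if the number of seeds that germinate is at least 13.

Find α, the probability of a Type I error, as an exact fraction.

Under H₀, K ~ Binomial(18, 1/3), and α = P(K ≥ 13).
Summing C(18,j)(1/3)^j(2/3)^{18−j} for j = 13,…,18 gives 330313/387420489.

330313/387420489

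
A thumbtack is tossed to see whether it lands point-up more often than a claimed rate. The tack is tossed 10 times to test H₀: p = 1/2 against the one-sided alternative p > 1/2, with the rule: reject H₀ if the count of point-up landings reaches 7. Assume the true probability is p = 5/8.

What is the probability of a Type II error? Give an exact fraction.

148513581/268435456

Under the alternative p = 5/8, X ~ Binomial(10, 5/8); β is the probability the test does not reject, P(X < 7).
Equivalently, β = 1 − P(X ≥ 7) = 148513581/268435456.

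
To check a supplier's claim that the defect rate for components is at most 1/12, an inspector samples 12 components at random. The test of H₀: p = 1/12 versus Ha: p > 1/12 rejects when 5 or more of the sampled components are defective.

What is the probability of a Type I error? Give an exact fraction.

2867643737/1486016741376

The significance level is the probability, assuming p = 1/12, of seeing 5 or more defectives in 12 draws.
α = 1 − P(S ≤ 4) = 1 − 1483149097639/1486016741376 = 2867643737/1486016741376.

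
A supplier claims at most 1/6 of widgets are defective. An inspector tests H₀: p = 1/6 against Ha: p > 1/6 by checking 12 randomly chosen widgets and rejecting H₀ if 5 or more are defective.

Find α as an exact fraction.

α = P(reject H₀ | H₀ true) = P(X ≥ 5 | p = 1/6), X ~ Binomial(12, 1/6).
α = 1 − P(X ≤ 4) = 1 − 349609375/362797056 = 13187681/362797056.

13187681/362797056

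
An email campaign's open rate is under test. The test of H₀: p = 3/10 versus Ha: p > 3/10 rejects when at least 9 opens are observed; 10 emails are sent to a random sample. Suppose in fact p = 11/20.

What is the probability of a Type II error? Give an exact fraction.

β = P(fail to reject H₀ | Ha true) = P(S ≤ 8 | p = 11/20), S ~ Binomial(10, 11/20).
Equivalently, β = 1 − P(S ≥ 9) = 10001847283209/10240000000000.

10001847283209/10240000000000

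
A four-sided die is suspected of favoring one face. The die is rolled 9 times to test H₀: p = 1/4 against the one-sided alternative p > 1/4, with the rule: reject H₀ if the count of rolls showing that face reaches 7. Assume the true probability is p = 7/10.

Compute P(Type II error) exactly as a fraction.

A Type II error is failing to reject when Ha holds: with p = 7/10, β = P(Y ≤ 6).
Summing C(9,j)·(7/10)^j·(3/10)^{9-j} for j = 0..6 gives 268584417/500000000.

268584417/500000000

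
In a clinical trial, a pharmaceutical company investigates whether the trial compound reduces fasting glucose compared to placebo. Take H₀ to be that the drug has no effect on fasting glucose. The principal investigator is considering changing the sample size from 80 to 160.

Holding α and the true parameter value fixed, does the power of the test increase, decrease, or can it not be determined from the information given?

More data shrinks sampling variability; the test statistic under Ha concentrates further from the null value, making rejection more likely.
Since power = 1 − β and β decreases, power increases.

It increases.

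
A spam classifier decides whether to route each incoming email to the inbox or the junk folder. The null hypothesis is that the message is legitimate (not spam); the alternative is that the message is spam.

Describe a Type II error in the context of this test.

A Type II error is failing to reject H₀ when H₀ is false.
Here that means delivering the message to the inbox when actually the message is spam.

A Type II error would mean concluding that the message is legitimate (not spam) (or at least failing to establish that the message is spam) when in fact the message is spam.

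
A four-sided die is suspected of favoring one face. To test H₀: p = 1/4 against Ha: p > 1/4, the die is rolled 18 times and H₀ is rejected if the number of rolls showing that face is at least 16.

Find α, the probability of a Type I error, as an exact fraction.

179/8589934592

Under H₀, X ~ Binomial(18, 1/4), and α = P(X ≥ 16).
P(X ≥ 16) = Σ_{j=16}^{18} C(18,j)·(1/4)^j·(3/4)^{18-j} = 179/8589934592.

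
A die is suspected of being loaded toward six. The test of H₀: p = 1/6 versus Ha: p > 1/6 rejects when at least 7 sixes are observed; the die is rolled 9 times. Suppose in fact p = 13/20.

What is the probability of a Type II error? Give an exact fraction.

5301813769/8000000000

β = P(fail to reject H₀ | Ha true) = P(S ≤ 6 | p = 13/20), S ~ Binomial(9, 13/20).
Summing C(9,j)·(13/20)^j·(7/20)^{9-j} for j = 0..6 gives 5301813769/8000000000.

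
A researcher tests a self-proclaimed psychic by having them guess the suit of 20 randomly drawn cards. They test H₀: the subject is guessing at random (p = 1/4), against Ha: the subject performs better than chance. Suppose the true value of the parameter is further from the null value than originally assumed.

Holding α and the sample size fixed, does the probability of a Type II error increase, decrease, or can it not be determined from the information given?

The further the true parameter sits from the null value, the more of the Ha sampling distribution falls in the rejection region.

It decreases.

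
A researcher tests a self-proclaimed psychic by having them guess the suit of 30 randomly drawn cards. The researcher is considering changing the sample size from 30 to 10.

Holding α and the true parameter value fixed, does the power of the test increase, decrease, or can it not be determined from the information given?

It decreases.

A smaller sample increases the standard error, so the sampling distributions under H₀ and Ha overlap more.
Since power = 1 − β and β increases, power decreases.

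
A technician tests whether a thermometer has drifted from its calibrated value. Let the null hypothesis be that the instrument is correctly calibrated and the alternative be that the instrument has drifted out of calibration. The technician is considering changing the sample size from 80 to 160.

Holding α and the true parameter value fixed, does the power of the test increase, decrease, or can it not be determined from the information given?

Increasing n separates the H₀ and Ha sampling distributions, so under Ha fewer outcomes land in the acceptance region.
Since power = 1 − β and β decreases, power increases.

It increases.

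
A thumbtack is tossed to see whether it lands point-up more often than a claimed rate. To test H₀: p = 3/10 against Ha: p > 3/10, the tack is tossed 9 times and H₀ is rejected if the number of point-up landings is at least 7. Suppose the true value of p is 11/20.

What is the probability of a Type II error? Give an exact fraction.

54431799039/64000000000

β = P(fail to reject H₀ | Ha true) = P(K ≤ 6 | p = 11/20), K ~ Binomial(9, 11/20).
Equivalently, β = 1 − P(K ≥ 7) = 54431799039/64000000000.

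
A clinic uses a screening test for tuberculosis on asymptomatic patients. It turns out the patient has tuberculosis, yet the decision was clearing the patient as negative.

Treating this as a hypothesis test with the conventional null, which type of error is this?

The null hypothesis here is that the patient does not have tuberculosis.
'Clearing the patient as negative' corresponds to failing to reject H₀.
H₀ was not rejected but H₀ is false — a Type II error (false negative).

Type II error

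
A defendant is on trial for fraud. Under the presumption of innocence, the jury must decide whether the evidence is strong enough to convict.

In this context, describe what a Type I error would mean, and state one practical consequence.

A Type I error would mean concluding that the defendant is guilty when in fact the defendant is innocent. Consequence: an innocent person is convicted and punished.

With the conventional null hypothesis that the defendant is innocent:
A Type I error is rejecting H₀ when H₀ is true.
Here that means convicting the defendant when actually the defendant is innocent.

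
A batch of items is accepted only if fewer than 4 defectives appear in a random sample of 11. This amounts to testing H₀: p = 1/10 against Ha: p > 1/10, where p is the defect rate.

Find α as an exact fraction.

Under H₀, Y ~ Binomial(11, 1/10); the Type I error rate is P(Y ≥ 4).
Computing the lower-tail complement: 1 − 2453663097/2500000000 = 46336903/2500000000.

46336903/2500000000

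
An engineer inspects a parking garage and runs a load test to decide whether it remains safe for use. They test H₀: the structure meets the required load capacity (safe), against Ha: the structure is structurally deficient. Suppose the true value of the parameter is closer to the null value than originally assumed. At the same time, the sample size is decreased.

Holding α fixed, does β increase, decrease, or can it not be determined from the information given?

It increases.

A smaller departure from H₀ means the test statistic under Ha is distributed closer to where it would be under H₀; rejection becomes less likely. A smaller sample increases the standard error, so the sampling distributions under H₀ and Ha overlap more. Both changes push β in the same direction.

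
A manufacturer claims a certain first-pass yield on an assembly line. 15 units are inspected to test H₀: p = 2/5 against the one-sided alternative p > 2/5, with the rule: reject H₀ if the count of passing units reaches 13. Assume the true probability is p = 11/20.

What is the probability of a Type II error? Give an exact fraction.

A Type II error is failing to reject when Ha holds: with p = 11/20, β = P(K ≤ 12).
Equivalently, β = 1 − P(K ≥ 13) = 32418940857512713659/32768000000000000000.

32418940857512713659/32768000000000000000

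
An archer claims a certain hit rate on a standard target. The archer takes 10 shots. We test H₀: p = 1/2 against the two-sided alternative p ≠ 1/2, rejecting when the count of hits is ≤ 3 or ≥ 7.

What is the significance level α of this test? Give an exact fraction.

11/32

Under H₀, K ~ Binomial(10, 1/2); α is the probability of landing in either tail, P(K ≤ 3) + P(K ≥ 7).
By symmetry, α = 2·P(K ≤ 3) = 2·(1 + 10 + 45 + 120)/1024 = 352/1024 = 11/32.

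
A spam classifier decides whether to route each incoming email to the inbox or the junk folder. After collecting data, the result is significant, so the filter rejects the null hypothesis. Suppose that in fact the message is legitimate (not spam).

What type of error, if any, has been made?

The conventional null hypothesis here is that the message is legitimate (not spam).
H₀ was rejected, but H₀ is actually true.
Rejecting a true null hypothesis is a Type I error (false positive).

Type I error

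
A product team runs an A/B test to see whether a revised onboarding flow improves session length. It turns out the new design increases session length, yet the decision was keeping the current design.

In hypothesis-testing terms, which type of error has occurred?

Type II error

The null hypothesis here is that the new design has no effect on session length.
'Keeping the current design' corresponds to failing to reject H₀.
H₀ was not rejected but H₀ is false — a Type II error (false negative).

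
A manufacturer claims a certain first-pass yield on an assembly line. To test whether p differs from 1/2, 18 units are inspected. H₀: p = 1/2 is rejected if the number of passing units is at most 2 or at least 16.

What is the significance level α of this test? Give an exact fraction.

α = P(S ≤ 2 or S ≥ 16 | p = 1/2), S ~ Binomial(18, 1/2).
Each tail has probability (1 + 18 + 153)/262144; doubling gives α = 344/262144 = 43/32768.

43/32768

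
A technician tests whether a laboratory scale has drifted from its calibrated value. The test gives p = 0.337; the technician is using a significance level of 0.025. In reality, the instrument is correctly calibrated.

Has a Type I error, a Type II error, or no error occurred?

The conventional null hypothesis is that the instrument is correctly calibrated.
Since p = 0.337 ≥ α = 0.025, H₀ is not rejected.
H₀ is true (actually the instrument is correctly calibrated).
The decision matches the true state — no error.

No error (correct decision).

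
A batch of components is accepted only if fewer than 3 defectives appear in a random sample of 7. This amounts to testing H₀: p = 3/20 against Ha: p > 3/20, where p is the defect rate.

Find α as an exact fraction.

18883881/256000000

α = P(reject H₀ | H₀ true) = P(X ≥ 3 | p = 3/20), X ~ Binomial(7, 3/20).
Computing the lower-tail complement: 1 − 237116119/256000000 = 18883881/256000000.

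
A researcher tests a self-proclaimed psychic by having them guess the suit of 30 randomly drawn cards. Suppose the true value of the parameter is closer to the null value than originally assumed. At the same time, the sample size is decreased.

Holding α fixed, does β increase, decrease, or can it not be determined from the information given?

It increases.

A smaller true effect puts the Ha sampling distribution closer to H₀, so more of it falls in the non-rejection region. Reducing n widens both sampling distributions, so the test has less ability to distinguish Ha from H₀. Both changes push β in the same direction.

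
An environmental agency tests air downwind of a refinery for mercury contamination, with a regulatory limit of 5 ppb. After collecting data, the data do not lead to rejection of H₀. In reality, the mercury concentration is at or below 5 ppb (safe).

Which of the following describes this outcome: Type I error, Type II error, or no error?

The conventional null hypothesis here is that the mercury concentration is at or below 5 ppb (safe).
The test retained a true H₀ — the decision matches the true state.

Neither — the decision is correct.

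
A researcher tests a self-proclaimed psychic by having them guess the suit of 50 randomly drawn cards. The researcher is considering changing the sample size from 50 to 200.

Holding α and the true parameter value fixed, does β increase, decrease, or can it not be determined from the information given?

Increasing n separates the H₀ and Ha sampling distributions, so under Ha fewer outcomes land in the acceptance region.

It decreases.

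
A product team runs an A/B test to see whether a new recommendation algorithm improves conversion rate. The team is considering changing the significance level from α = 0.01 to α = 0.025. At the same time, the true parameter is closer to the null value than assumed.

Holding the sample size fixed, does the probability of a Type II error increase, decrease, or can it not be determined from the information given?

The first change alone would make β decrease; the second alone would make β increase. Which effect dominates depends on the magnitudes, which are not given.

Cannot be determined from the information given.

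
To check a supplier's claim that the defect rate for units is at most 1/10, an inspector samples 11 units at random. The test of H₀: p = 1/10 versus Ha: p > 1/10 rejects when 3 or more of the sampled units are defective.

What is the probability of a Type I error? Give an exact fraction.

1791237017/20000000000

The significance level is the probability, assuming p = 1/10, of seeing 3 or more defectives in 11 draws.
α = 1 − P(Y ≤ 2) = 1 − 18208762983/20000000000 = 1791237017/20000000000.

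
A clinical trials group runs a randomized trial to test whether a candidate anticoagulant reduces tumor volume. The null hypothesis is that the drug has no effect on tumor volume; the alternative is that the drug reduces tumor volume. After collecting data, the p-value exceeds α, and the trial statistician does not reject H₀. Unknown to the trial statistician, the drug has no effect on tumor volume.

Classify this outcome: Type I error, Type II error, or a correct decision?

No error (correct decision).

The test retained a true H₀ — the decision matches the true state.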